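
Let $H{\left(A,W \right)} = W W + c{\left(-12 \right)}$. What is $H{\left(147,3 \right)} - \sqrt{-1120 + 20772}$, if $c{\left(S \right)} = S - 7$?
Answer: $-10 - 34 \sqrt{17} \approx -150.19$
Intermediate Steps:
$c{\left(S \right)} = -7 + S$ ($c{\left(S \right)} = S - 7 = -7 + S$)
$H{\left(A,W \right)} = -19 + W^{2}$ ($H{\left(A,W \right)} = W W - 19 = W^{2} - 19 = -19 + W^{2}$)
$H{\left(147,3 \right)} - \sqrt{-1120 + 20772} = \left(-19 + 3^{2}\right) - \sqrt{-1120 + 20772} = \left(-19 + 9\right) - \sqrt{19652} = -10 - 34 \sqrt{17}$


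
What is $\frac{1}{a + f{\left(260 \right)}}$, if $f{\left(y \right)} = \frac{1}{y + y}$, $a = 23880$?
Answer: $\frac{520}{12417601} \approx 4.1876 \cdot 10^{-5}$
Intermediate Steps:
$f{\left(y \right)} = \frac{1}{2 y}$
$\frac{1}{a + f{\left(260 \right)}} = \frac{1}{23880 + \frac{1}{2 \cdot 260}} = \frac{1}{23880 + \frac{1}{2} \cdot \frac{1}{260}} = \frac{1}{23880 + \frac{1}{520}} = \frac{1}{\frac{12417601}{520}} = \frac{520}{12417601}$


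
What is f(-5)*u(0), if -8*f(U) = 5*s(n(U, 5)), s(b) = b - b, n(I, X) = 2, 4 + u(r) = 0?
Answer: 0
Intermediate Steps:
u(r) = -4 (u(r) = -4 + 0 = -4)
s(b) = 0
f(U) = 0 (f(U) = -5*0/8 = -1/8*0 = 0)
f(-5)*u(0) = 0*(-4) = 0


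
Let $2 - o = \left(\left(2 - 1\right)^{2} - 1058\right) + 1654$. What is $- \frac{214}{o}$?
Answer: $\frac{214}{595} \approx 0.35966$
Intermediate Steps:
$o = -595$ ($o = 2 - \left(\left(\left(2 - 1\right)^{2} - 1058\right) + 1654\right) = 2 - \left(\left(1^{2} - 1058\right) + 1654\right) = 2 - \left(\left(1 - 1058\right) + 1654\right) = 2 - \left(-1057 + 1654\right) = 2 - 597 = -595$)
$- \frac{214}{o} = - \frac{214}{-595} = \left(-214\right) \left(- \frac{1}{595}\right) = \frac{214}{595}$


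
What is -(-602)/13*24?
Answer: 14448/13 ≈ 1111.4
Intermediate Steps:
-(-602)/13*24 = -14*(-43/13)*24 = (602/13)*24 = 14448/13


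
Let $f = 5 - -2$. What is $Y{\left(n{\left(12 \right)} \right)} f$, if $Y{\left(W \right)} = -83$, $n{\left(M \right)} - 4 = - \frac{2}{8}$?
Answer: $-581$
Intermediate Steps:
$n{\left(M \right)} = \frac{15}{4}$ ($n{\left(M \right)} = 4 - \frac{2}{8} = 4 - \frac{1}{4} = \frac{15}{4}$)
$f = 7$ ($f = 5 + 2 = 7$)
$Y{\left(n{\left(12 \right)} \right)} f = \left(-83\right) 7 = -581$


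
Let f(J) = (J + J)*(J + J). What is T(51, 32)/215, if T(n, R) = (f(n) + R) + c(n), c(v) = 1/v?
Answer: 532237/10965 ≈ 48.540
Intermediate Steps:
f(J) = 4*J² (f(J) = (2*J)*(2*J) = 4*J²)
T(n, R) = R + 1/n + 4*n² (T(n, R) = (4*n² + R) + 1/n = (R + 4*n²) + 1/n = R + 1/n + 4*n²)
T(51, 32)/215 = (32 + 1/51 + 4*51²)/215 = (32 + 1/51 + 4*2601)*(1/215) = (32 + 1/51 + 10404)*(1/215) = (532237/51)*(1/215) = 532237/10965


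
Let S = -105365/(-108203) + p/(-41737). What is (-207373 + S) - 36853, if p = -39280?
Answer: -1102932724757241/4516068611 ≈ -2.4422e+5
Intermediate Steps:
S = 8647832845/4516068611 (S = -105365/(-108203) - 39280/(-41737) = -105365*(-1/108203) - 39280*(-1/41737) = 105365/108203 + 39280/41737 = 8647832845/4516068611 ≈ 1.9149)
(-207373 + S) - 36853 = (-207373 + 8647832845/4516068611) - 36853 = -936502048236058/4516068611 - 36853 = -1102932724757241/4516068611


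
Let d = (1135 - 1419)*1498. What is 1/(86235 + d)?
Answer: -1/339197 ≈ -2.9481e-6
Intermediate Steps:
d = -425432 (d = -284*1498 = -425432)
1/(86235 + d) = 1/(86235 - 425432) = 1/(-339197) = -1/339197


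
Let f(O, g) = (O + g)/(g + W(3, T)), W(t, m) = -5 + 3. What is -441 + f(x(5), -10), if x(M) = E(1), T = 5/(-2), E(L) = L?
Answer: -1761/4 ≈ -440.25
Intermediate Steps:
T = -5/2 (T = 5*(-½) = -5/2 ≈ -2.5000)
x(M) = 1
W(t, m) = -2
f(O, g) = (O + g)/(-2 + g) (f(O, g) = (O + g)/(g - 2) = (O + g)/(-2 + g))
-441 + f(x(5), -10) = -441 + (1 - 10)/(-2 - 10) = -441 - 9/(-12) = -441 - 1/12*(-9) = -441 + ¾ = -1761/4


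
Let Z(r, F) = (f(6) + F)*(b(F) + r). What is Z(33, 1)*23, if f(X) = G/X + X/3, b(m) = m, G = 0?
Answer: 2346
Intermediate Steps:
f(X) = X/3 (f(X) = 0/X + X/3 = 0 + X*(1/3) = 0 + X/3 = X/3)
Z(r, F) = (2 + F)*(F + r) (Z(r, F) = ((1/3)*6 + F)*(F + r) = (2 + F)*(F + r))
Z(33, 1)*23 = (1**2 + 2*1 + 2*33 + 1*33)*23 = (1 + 2 + 66 + 33)*23 = 102*23 = 2346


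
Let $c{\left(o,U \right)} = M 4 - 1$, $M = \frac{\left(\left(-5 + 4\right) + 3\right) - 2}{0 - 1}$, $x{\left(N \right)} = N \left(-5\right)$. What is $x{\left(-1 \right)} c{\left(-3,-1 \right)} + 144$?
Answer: $139$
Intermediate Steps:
$x{\left(N \right)} = - 5 N$
$M = 0$ ($M = \frac{\left(-1 + 3\right) - 2}{-1} = \left(2 - 2\right) \left(-1\right) = 0 \left(-1\right) = 0$)
$c{\left(o,U \right)} = -1$ ($c{\left(o,U \right)} = 0 \cdot 4 - 1 = 0 - 1 = -1$)
$x{\left(-1 \right)} c{\left(-3,-1 \right)} + 144 = \left(-5\right) \left(-1\right) \left(-1\right) + 144 = 5 \left(-1\right) + 144 = -5 + 144 = 139$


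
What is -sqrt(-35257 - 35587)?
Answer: -2*I*sqrt(17711) ≈ -266.17*I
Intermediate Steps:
-sqrt(-35257 - 35587) = -sqrt(-70844) = -2*I*sqrt(17711)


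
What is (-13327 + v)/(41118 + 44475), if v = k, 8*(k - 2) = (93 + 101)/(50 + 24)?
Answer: -1314701/8445176 ≈ -0.15567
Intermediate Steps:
k = 689/296 (k = 2 + ((93 + 101)/(50 + 24))/8 = 2 + (194/74)/8 = 2 + ((1/74)*194)/8 = 2 + (⅛)*(97/37) = 2 + 97/296 = 689/296 ≈ 2.3277)
v = 689/296 ≈ 2.3277
(-13327 + v)/(41118 + 44475) = (-13327 + 689/296)/(41118 + 44475) = -3944103/296/85593 = -3944103/296*1/85593 = -1314701/8445176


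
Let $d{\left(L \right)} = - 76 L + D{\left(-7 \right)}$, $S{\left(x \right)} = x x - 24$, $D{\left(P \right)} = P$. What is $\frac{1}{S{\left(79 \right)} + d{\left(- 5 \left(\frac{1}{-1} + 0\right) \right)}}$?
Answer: $\frac{1}{5830} \approx 0.00017153$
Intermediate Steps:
$S{\left(x \right)} = -24 + x^{2}$ ($S{\left(x \right)} = x^{2} - 24 = -24 + x^{2}$)
$d{\left(L \right)} = -7 - 76 L$ ($d{\left(L \right)} = - 76 L - 7 = -7 - 76 L$)
$\frac{1}{S{\left(79 \right)} + d{\left(- 5 \left(\frac{1}{-1} + 0\right) \right)}} = \frac{1}{\left(-24 + 79^{2}\right) - \left(7 + 76 \left(- 5 \left(\frac{1}{-1} + 0\right)\right)\right)} = \frac{1}{\left(-24 + 6241\right) - \left(7 + 76 \left(- 5 \left(-1 + 0\right)\right)\right)} = \frac{1}{6217 - \left(7 + 76 \left(\left(-5\right) \left(-1\right)\right)\right)} = \frac{1}{6217 - 387} = \frac{1}{5830}$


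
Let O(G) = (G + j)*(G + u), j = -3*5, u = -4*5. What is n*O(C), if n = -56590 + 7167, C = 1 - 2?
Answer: -16606128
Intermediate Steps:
u = -20
C = -1
j = -15
n = -49423
O(G) = (-20 + G)*(-15 + G) (O(G) = (G - 15)*(G - 20) = (-15 + G)*(-20 + G) = (-20 + G)*(-15 + G))
n*O(C) = -49423*(300 + (-1)**2 - 35*(-1)) = -49423*(300 + 1 + 35) = -49423*336 = -16606128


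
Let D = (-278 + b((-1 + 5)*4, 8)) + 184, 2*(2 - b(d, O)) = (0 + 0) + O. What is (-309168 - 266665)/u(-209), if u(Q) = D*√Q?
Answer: -30307*I*√209/1056 ≈ -414.91*I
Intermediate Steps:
b(d, O) = 2 - O/2 (b(d, O) = 2 - ((0 + 0) + O)/2 = 2 - (0 + O)/2 = 2 - O/2)
D = -96 (D = (-278 + (2 - ½*8)) + 184 = (-278 + (2 - 4)) + 184 = (-278 - 2) + 184 = -280 + 184 = -96)
u(Q) = -96*√Q
(-309168 - 266665)/u(-209) = (-309168 - 266665)/((-96*I*√209)) = -575833*I*√209/20064 = -30307*I*√209/1056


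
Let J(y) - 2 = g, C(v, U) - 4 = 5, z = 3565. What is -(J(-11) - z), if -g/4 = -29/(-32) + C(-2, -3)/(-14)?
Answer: 199587/56 ≈ 3564.1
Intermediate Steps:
C(v, U) = 9 (C(v, U) = 4 + 5 = 9)
g = -59/56 (g = -4*(-29/(-32) + 9/(-14)) = -4*(-29*(-1/32) + 9*(-1/14)) = -4*(29/32 - 9/14) = -4*59/224 = -59/56 ≈ -1.0536)
J(y) = 53/56 (J(y) = 2 - 59/56 = 53/56)
-(J(-11) - z) = -(53/56 - 1*3565) = -(53/56 - 3565) = -1*(-199587/56) = 199587/56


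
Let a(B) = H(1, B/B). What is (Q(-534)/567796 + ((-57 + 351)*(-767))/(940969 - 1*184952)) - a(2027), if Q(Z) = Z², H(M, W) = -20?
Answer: 8996695531/445294013 ≈ 20.204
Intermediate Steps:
a(B) = -20
(Q(-534)/567796 + ((-57 + 351)*(-767))/(940969 - 1*184952)) - a(2027) = ((-534)²/567796 + ((-57 + 351)*(-767))/(940969 - 1*184952)) - 1*(-20) = (285156*(1/567796) + (294*(-767))/(940969 - 184952)) + 20 = (71289/141949 - 225498/756017) + 20 = 90815271/445294013 + 20 = 8996695531/445294013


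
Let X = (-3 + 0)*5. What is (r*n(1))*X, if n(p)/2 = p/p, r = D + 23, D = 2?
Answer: -750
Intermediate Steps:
r = 25 (r = 2 + 23 = 25)
n(p) = 2 (n(p) = 2*(p/p) = 2*1 = 2)
X = -15 (X = -3*5 = -15)
(r*n(1))*X = (25*2)*(-15) = 50*(-15) = -750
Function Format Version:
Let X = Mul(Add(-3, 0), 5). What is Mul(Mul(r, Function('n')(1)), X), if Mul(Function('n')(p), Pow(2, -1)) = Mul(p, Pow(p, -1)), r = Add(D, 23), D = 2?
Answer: -750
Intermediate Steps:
r = 25 (r = Add(2, 23) = 25)
Function('n')(p) = 2 (Function('n')(p) = Mul(2, Mul(p, Pow(p, -1))) = Mul(2, 1) = 2)
X = -15 (X = Mul(-3, 5) = -15)
Mul(Mul(r, Function('n')(1)), X) = Mul(Mul(25, 2), -15) = Mul(50, -15) = -750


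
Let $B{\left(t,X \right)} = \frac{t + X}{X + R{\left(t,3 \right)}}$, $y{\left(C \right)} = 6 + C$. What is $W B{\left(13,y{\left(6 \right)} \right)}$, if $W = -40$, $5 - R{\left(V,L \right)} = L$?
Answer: $- \frac{500}{7} \approx -71.429$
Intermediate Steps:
$R{\left(V,L \right)} = 5 - L$
$B{\left(t,X \right)} = \frac{X + t}{2 + X}$ ($B{\left(t,X \right)} = \frac{t + X}{X + \left(5 - 3\right)} = \frac{X + t}{X + \left(5 - 3\right)} = \frac{X + t}{X + 2} = \frac{X + t}{2 + X}$)
$W B{\left(13,y{\left(6 \right)} \right)} = - 40 \frac{\left(6 + 6\right) + 13}{2 + \left(6 + 6\right)} = - 40 \frac{12 + 13}{2 + 12} = - 40 \cdot \frac{1}{14} \cdot 25 = \left(-40\right) \frac{25}{14} = - \frac{500}{7}$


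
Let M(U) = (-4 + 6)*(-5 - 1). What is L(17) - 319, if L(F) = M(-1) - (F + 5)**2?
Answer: -815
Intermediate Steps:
M(U) = -12 (M(U) = 2*(-6) = -12)
L(F) = -12 - (5 + F)**2 (L(F) = -12 - (F + 5)**2 = -12 - (5 + F)**2)
L(17) - 319 = (-12 - (5 + 17)**2) - 319 = (-12 - 1*22**2) - 319 = (-12 - 1*484) - 319 = (-12 - 484) - 319 = -496 - 319 = -815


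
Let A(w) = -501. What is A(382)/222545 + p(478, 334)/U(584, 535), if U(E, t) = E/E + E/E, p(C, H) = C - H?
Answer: 16022739/222545 ≈ 71.998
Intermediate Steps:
U(E, t) = 2 (U(E, t) = 1 + 1 = 2)
A(382)/222545 + p(478, 334)/U(584, 535) = -501/222545 + (478 - 1*334)/2 = -501*1/222545 + (478 - 334)*(½) = -501/222545 + 144*(½) = -501/222545 + 72 = 16022739/222545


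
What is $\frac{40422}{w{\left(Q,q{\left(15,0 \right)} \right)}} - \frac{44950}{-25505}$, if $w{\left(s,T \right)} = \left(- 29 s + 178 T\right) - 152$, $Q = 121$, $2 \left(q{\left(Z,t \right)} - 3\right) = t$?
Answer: $- \frac{178080892}{15950827} \approx -11.164$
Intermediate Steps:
$q{\left(Z,t \right)} = 3 + \frac{t}{2}$
$w{\left(s,T \right)} = -152 - 29 s + 178 T$
$\frac{40422}{w{\left(Q,q{\left(15,0 \right)} \right)}} - \frac{44950}{-25505} = \frac{40422}{-152 - 3509 + 178 \left(3 + \frac{1}{2} \cdot 0\right)} - \frac{44950}{-25505} = \frac{40422}{-152 - 3509 + 178 \left(3 + 0\right)} - - \frac{8990}{5101} = \frac{40422}{-152 - 3509 + 178 \cdot 3} + \frac{8990}{5101} = \frac{40422}{-152 - 3509 + 534} + \frac{8990}{5101} = \frac{40422}{-3127} + \frac{8990}{5101} = 40422 \left(- \frac{1}{3127}\right) + \frac{8990}{5101} = - \frac{40422}{3127} + \frac{8990}{5101} = - \frac{178080892}{15950827}$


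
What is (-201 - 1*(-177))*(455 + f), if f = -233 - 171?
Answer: -1224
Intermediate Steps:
f = -404
(-201 - 1*(-177))*(455 + f) = (-201 - 1*(-177))*(455 - 404) = (-201 + 177)*51 = -24*51 = -1224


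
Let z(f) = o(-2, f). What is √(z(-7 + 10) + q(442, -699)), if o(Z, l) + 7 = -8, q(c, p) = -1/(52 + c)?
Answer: I*√3661034/494 ≈ 3.8732*I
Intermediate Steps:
o(Z, l) = -15 (o(Z, l) = -7 - 8 = -15)
z(f) = -15
√(z(-7 + 10) + q(442, -699)) = √(-15 - 1/(52 + 442)) = √(-15 - 1/494) = √(-7411/494) = I*√3661034/494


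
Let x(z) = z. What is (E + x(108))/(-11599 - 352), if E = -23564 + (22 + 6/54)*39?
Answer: 67781/35853 ≈ 1.8905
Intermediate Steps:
E = -68105/3 (E = -23564 + (22 + 6*(1/54))*39 = -23564 + (22 + ⅑)*39 = -23564 + (199/9)*39 = -23564 + 2587/3 = -68105/3 ≈ -22702.)
(E + x(108))/(-11599 - 352) = (-68105/3 + 108)/(-11599 - 352) = -67781/3/(-11951) = -67781/3*(-1/11951) = 67781/35853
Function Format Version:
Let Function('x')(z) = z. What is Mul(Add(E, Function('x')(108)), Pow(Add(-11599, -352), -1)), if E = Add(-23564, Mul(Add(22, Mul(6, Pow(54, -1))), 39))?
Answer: Rational(67781, 35853) ≈ 1.8905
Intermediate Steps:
E = Rational(-68105, 3) (E = Add(-23564, Mul(Add(22, Mul(6, Rational(1, 54))), 39)) = Add(-23564, Mul(Add(22, Rational(1, 9)), 39)) = Add(-23564, Mul(Rational(199, 9), 39)) = Add(-23564, Rational(2587, 3)) = Rational(-68105, 3) ≈ -22702.)
Mul(Add(E, Function('x')(108)), Pow(Add(-11599, -352), -1)) = Mul(Add(Rational(-68105, 3), 108), Pow(Add(-11599, -352), -1)) = Mul(Rational(-67781, 3), Pow(-11951, -1)) = Mul(Rational(-67781, 3), Rational(-1, 11951)) = Rational(67781, 35853)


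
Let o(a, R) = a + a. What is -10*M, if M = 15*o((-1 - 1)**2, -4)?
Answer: -1200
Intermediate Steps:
o(a, R) = 2*a
M = 120 (M = 15*(2*(-1 - 1)**2) = 15*(2*(-2)**2) = 15*(2*4) = 15*8 = 120)
-10*M = -10*120 = -1200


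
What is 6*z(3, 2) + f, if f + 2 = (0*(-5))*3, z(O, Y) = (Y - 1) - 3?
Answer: -14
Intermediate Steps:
z(O, Y) = -4 + Y (z(O, Y) = (-1 + Y) - 3 = -4 + Y)
f = -2 (f = -2 + (0*(-5))*3 = -2 + 0*3 = -2 + 0 = -2)
6*z(3, 2) + f = 6*(-4 + 2) - 2 = 6*(-2) - 2 = -12 - 2 = -14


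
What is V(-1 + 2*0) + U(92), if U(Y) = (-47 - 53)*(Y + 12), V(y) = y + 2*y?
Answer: -10403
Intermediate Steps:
V(y) = 3*y
U(Y) = -1200 - 100*Y (U(Y) = -100*(12 + Y) = -1200 - 100*Y)
V(-1 + 2*0) + U(92) = 3*(-1 + 2*0) + (-1200 - 100*92) = 3*(-1 + 0) + (-1200 - 9200) = 3*(-1) - 10400 = -3 - 10400 = -10403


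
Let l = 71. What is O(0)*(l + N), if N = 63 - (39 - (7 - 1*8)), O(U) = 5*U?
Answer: 0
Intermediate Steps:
N = 23 (N = 63 - (39 - (7 - 8)) = 63 - (39 - 1*(-1)) = 63 - (39 + 1) = 63 - 1*40 = 63 - 40 = 23)
O(0)*(l + N) = (5*0)*(71 + 23) = 0*94 = 0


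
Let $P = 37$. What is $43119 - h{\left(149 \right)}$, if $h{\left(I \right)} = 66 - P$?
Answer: $43090$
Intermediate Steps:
$h{\left(I \right)} = 29$ ($h{\left(I \right)} = 66 - 37 = 29$)
$43119 - h{\left(149 \right)} = 43119 - 29 = 43090$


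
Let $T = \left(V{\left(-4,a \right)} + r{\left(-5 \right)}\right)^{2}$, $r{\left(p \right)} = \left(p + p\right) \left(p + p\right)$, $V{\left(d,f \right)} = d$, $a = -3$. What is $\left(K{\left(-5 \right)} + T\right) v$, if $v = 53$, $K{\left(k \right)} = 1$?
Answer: $488501$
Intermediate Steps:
$r{\left(p \right)} = 4 p^{2}$ ($r{\left(p \right)} = 2 p 2 p = 4 p^{2}$)
$T = 9216$ ($T = \left(-4 + 4 \left(-5\right)^{2}\right)^{2} = \left(-4 + 4 \cdot 25\right)^{2} = \left(-4 + 100\right)^{2} = 96^{2} = 9216$)
$\left(K{\left(-5 \right)} + T\right) v = \left(1 + 9216\right) 53 = 9217 \cdot 53 = 488501$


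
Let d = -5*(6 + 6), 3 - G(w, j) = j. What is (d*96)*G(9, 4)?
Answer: 5760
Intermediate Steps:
G(w, j) = 3 - j
d = -60 (d = -5*12 = -60)
(d*96)*G(9, 4) = (-60*96)*(3 - 1*4) = -5760*(3 - 4) = -5760*(-1) = 5760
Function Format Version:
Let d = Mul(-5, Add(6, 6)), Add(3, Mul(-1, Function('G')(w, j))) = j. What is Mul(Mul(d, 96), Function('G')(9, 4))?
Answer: 5760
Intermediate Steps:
Function('G')(w, j) = Add(3, Mul(-1, j))
d = -60 (d = Mul(-5, 12) = -60)
Mul(Mul(d, 96), Function('G')(9, 4)) = Mul(Mul(-60, 96), Add(3, Mul(-1, 4))) = Mul(-5760, Add(3, -4)) = Mul(-5760, -1) = 5760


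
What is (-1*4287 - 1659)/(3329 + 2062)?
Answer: -1982/1797 ≈ -1.1029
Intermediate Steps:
(-1*4287 - 1659)/(3329 + 2062) = (-4287 - 1659)/5391 = -5946*1/5391 = -1982/1797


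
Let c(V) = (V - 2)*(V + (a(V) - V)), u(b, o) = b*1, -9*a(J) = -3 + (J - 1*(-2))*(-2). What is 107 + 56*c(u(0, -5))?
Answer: 179/9 ≈ 19.889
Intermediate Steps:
a(J) = 7/9 + 2*J/9 (a(J) = -(-3 + (J - 1*(-2))*(-2))/9 = -(-3 + (J + 2)*(-2))/9 = -(-3 + (2 + J)*(-2))/9 = -(-3 + (-4 - 2*J))/9 = -(-7 - 2*J)/9 = 7/9 + 2*J/9)
u(b, o) = b
c(V) = (-2 + V)*(7/9 + 2*V/9) (c(V) = (V - 2)*(V + ((7/9 + 2*V/9) - V)) = (-2 + V)*(V + (7/9 - 7*V/9)) = (-2 + V)*(7/9 + 2*V/9))
107 + 56*c(u(0, -5)) = 107 + 56*((-2 + 0)*(7 + 2*0)/9) = 107 + 56*((⅑)*(-2)*(7 + 0)) = 107 + 56*((⅑)*(-2)*7) = 107 + 56*(-14/9) = 107 - 784/9 = 179/9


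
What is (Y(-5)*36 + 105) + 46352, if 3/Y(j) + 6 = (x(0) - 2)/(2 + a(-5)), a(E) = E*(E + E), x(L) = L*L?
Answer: 7290941/157 ≈ 46439.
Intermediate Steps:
x(L) = L²
a(E) = 2*E² (a(E) = E*(2*E) = 2*E²)
Y(j) = -78/157 (Y(j) = 3/(-6 + (0² - 2)/(2 + 2*(-5)²)) = 3/(-6 + (0 - 2)/(2 + 2*25)) = 3/(-6 - 2/(2 + 50)) = 3/(-6 - 2/52) = 3/(-6 - 2*1/52) = 3/(-6 - 1/26) = 3/(-157/26) = 3*(-26/157) = -78/157)
(Y(-5)*36 + 105) + 46352 = (-78/157*36 + 105) + 46352 = (-2808/157 + 105) + 46352 = 13677/157 + 46352 = 7290941/157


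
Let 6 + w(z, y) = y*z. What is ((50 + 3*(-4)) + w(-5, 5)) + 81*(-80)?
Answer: -6473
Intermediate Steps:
w(z, y) = -6 + y*z
((50 + 3*(-4)) + w(-5, 5)) + 81*(-80) = ((50 + 3*(-4)) + (-6 + 5*(-5))) + 81*(-80) = ((50 - 12) + (-6 - 25)) - 6480 = (38 - 31) - 6480 = 7 - 6480 = -6473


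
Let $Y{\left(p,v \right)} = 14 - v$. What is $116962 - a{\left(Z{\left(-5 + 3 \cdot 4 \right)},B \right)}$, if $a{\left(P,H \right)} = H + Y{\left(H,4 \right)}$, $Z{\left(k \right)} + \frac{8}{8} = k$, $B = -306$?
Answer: $117258$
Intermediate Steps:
$Z{\left(k \right)} = -1 + k$
$a{\left(P,H \right)} = 10 + H$ ($a{\left(P,H \right)} = H + \left(14 - 4\right) = H + 10 = 10 + H$)
$116962 - a{\left(Z{\left(-5 + 3 \cdot 4 \right)},B \right)} = 116962 - \left(10 - 306\right) = 116962 - -296 = 116962 + 296 = 117258$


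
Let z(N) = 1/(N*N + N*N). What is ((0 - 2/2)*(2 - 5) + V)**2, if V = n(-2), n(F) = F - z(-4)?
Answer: 961/1024 ≈ 0.93848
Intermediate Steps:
z(N) = 1/(2*N**2) (z(N) = 1/(N**2 + N**2) = 1/(2*N**2))
n(F) = -1/32 + F (n(F) = F - 1/(2*(-4)**2) = F - 1/(2*16) = F - 1*1/32 = F - 1/32 = -1/32 + F)
V = -65/32 (V = -1/32 - 2 = -65/32 ≈ -2.0313)
((0 - 2/2)*(2 - 5) + V)**2 = ((0 - 2/2)*(2 - 5) - 65/32)**2 = ((0 - 2*1/2)*(-3) - 65/32)**2 = ((0 - 1)*(-3) - 65/32)**2 = (-1*(-3) - 65/32)**2 = (3 - 65/32)**2 = (31/32)**2 = 961/1024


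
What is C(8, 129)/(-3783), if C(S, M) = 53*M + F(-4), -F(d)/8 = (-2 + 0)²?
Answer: -6805/3783 ≈ -1.7988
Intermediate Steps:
F(d) = -32 (F(d) = -8*(-2 + 0)² = -8*(-2)² = -8*4 = -32)
C(S, M) = -32 + 53*M (C(S, M) = 53*M - 32 = -32 + 53*M)
C(8, 129)/(-3783) = (-32 + 53*129)/(-3783) = (-32 + 6837)*(-1/3783) = 6805*(-1/3783) = -6805/3783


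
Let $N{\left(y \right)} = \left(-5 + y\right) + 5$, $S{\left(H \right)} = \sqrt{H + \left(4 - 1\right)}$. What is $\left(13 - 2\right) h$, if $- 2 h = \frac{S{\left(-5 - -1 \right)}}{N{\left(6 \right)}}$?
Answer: $- \frac{11 i}{12} \approx - 0.91667 i$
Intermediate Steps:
$S{\left(H \right)} = \sqrt{3 + H}$ ($S{\left(H \right)} = \sqrt{H + 3} = \sqrt{3 + H}$)
$N{\left(y \right)} = y$
$h = - \frac{i}{12}$ ($h = - \frac{\sqrt{3 - 4} \cdot \frac{1}{6}}{2} = - \frac{\sqrt{-1} \cdot \frac{1}{6}}{2} = - \frac{i \frac{1}{6}}{2} = - \frac{\frac{1}{6} i}{2} = - \frac{i}{12} \approx - 0.083333 i$)
$\left(13 - 2\right) h = \left(13 - 2\right) \left(- \frac{i}{12}\right) = 11 \left(- \frac{i}{12}\right) = - \frac{11 i}{12}$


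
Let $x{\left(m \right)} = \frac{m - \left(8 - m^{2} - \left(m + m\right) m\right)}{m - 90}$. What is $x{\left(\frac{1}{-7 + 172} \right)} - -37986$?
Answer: $\frac{31023048814}{816695} \approx 37986.0$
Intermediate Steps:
$x{\left(m \right)} = \frac{-8 + m + 3 m^{2}}{-90 + m}$ ($x{\left(m \right)} = \frac{m - \left(8 - m^{2} - 2 m m\right)}{-90 + m} = \frac{m + \left(\left(m^{2} + 2 m^{2}\right) - 8\right)}{-90 + m} = \frac{m + \left(3 m^{2} - 8\right)}{-90 + m} = \frac{m + \left(-8 + 3 m^{2}\right)}{-90 + m} = \frac{-8 + m + 3 m^{2}}{-90 + m}$)
$x{\left(\frac{1}{-7 + 172} \right)} - -37986 = \frac{-8 + \frac{1}{-7 + 172} + 3 \left(\frac{1}{-7 + 172}\right)^{2}}{-90 + \frac{1}{-7 + 172}} - -37986 = \frac{-8 + \frac{1}{165} + 3 \left(\frac{1}{165}\right)^{2}}{-90 + \frac{1}{165}} + 37986 = \frac{-8 + \frac{1}{165} + \frac{3}{27225}}{-90 + \frac{1}{165}} + 37986 = \frac{-8 + \frac{1}{165} + 3 \cdot \frac{1}{27225}}{- \frac{14849}{165}} + 37986 = - \frac{165 \left(-8 + \frac{1}{165} + \frac{1}{9075}\right)}{14849} + 37986 = \left(- \frac{165}{14849}\right) \left(- \frac{72544}{9075}\right) + 37986 = \frac{72544}{816695} + 37986 = \frac{31023048814}{816695}$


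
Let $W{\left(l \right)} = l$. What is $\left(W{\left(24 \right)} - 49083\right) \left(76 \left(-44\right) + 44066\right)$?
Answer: $-1997780598$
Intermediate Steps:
$\left(W{\left(24 \right)} - 49083\right) \left(76 \left(-44\right) + 44066\right) = \left(24 - 49083\right) \left(76 \left(-44\right) + 44066\right) = - 49059 \left(-3344 + 44066\right) = \left(-49059\right) 40722 = -1997780598$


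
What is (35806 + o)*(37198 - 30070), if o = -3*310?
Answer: 248596128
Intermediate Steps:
o = -930
(35806 + o)*(37198 - 30070) = (35806 - 930)*(37198 - 30070) = 34876*7128 = 248596128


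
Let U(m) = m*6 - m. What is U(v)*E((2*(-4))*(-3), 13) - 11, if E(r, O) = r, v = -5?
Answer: -611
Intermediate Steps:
U(m) = 5*m (U(m) = 6*m - m = 5*m)
U(v)*E((2*(-4))*(-3), 13) - 11 = (5*(-5))*((2*(-4))*(-3)) - 11 = -(-200)*(-3) - 11 = -25*24 - 11 = -600 - 11 = -611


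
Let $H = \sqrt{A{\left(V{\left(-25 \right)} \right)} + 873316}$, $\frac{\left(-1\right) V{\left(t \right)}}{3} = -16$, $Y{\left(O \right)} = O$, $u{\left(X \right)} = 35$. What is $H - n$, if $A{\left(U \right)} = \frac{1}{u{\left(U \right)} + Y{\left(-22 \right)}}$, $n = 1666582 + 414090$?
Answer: $-2080672 + \frac{\sqrt{147590417}}{13} \approx -2.0797 \cdot 10^{6}$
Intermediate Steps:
$n = 2080672$
$V{\left(t \right)} = 48$ ($V{\left(t \right)} = \left(-3\right) \left(-16\right) = 48$)
$A{\left(U \right)} = \frac{1}{13}$ ($A{\left(U \right)} = \frac{1}{35 - 22} = \frac{1}{13}$)
$H = \frac{\sqrt{147590417}}{13}$ ($H = \sqrt{\frac{1}{13} + 873316} = \sqrt{\frac{11353109}{13}} = \frac{\sqrt{147590417}}{13} \approx 934.51$)
$H - n = \frac{\sqrt{147590417}}{13} - 2080672 = -2080672 + \frac{\sqrt{147590417}}{13}$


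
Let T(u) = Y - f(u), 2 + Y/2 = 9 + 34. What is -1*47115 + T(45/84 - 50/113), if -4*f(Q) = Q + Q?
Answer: -297624529/6328 ≈ -47033.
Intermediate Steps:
Y = 82 (Y = -4 + 2*(9 + 34) = -4 + 2*43 = -4 + 86 = 82)
f(Q) = -Q/2 (f(Q) = -(Q + Q)/4 = -Q/2)
T(u) = 82 + u/2 (T(u) = 82 - (-1)*u/2 = 82 + u/2)
-1*47115 + T(45/84 - 50/113) = -1*47115 + (82 + (45/84 - 50/113)/2) = -47115 + (82 + (45*(1/84) - 50*1/113)/2) = -47115 + (82 + (15/28 - 50/113)/2) = -47115 + (82 + (½)*(295/3164)) = -47115 + (82 + 295/6328) = -47115 + 519191/6328 = -297624529/6328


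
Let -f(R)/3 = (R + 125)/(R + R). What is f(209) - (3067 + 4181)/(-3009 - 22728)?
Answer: -3793135/1793011 ≈ -2.1155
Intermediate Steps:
f(R) = -3*(125 + R)/(2*R) (f(R) = -3*(R + 125)/(R + R) = -3*(125 + R)/(2*R))
f(209) - (3067 + 4181)/(-3009 - 22728) = (3/2)*(-125 - 1*209)/209 - (3067 + 4181)/(-3009 - 22728) = (3/2)*(1/209)*(-125 - 209) - 7248/(-25737) = (3/2)*(1/209)*(-334) - 7248*(-1)/25737 = -501/209 - 1*(-2416/8579) = -501/209 + 2416/8579 = -3793135/1793011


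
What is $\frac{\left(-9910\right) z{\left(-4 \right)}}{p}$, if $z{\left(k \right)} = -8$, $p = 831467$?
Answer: $\frac{79280}{831467} \approx 0.09535$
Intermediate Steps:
$\frac{\left(-9910\right) z{\left(-4 \right)}}{p} = \frac{\left(-9910\right) \left(-8\right)}{831467} = 79280 \cdot \frac{1}{831467} = \frac{79280}{831467}$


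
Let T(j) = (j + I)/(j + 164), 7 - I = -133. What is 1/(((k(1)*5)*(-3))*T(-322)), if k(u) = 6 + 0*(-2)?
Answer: -79/8190 ≈ -0.0096459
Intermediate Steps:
I = 140 (I = 7 - 1*(-133) = 7 + 133 = 140)
k(u) = 6 (k(u) = 6 + 0 = 6)
T(j) = (140 + j)/(164 + j) (T(j) = (j + 140)/(j + 164) = (140 + j)/(164 + j))
1/(((k(1)*5)*(-3))*T(-322)) = 1/(((6*5)*(-3))*((140 - 322)/(164 - 322))) = 1/((30*(-3))*(-182/(-158))) = 1/(-(-45)*(-182)/79) = 1/(-90*91/79) = 1/(-8190/79) = -79/8190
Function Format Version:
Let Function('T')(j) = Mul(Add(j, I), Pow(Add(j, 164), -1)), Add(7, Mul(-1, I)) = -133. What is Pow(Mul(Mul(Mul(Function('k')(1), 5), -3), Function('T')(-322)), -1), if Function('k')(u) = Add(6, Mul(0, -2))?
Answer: Rational(-79, 8190) ≈ -0.0096459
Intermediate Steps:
I = 140 (I = Add(7, Mul(-1, -133)) = Add(7, 133) = 140)
Function('k')(u) = 6 (Function('k')(u) = Add(6, 0) = 6)
Function('T')(j) = Mul(Pow(Add(164, j), -1), Add(140, j)) (Function('T')(j) = Mul(Add(j, 140), Pow(Add(j, 164), -1)) = Mul(Add(140, j), Pow(Add(164, j), -1)) = Mul(Pow(Add(164, j), -1), Add(140, j)))
Pow(Mul(Mul(Mul(Function('k')(1), 5), -3), Function('T')(-322)), -1) = Pow(Mul(Mul(Mul(6, 5), -3), Mul(Pow(Add(164, -322), -1), Add(140, -322))), -1) = Pow(Mul(Mul(30, -3), Mul(Pow(-158, -1), -182)), -1) = Pow(Mul(-90, Mul(Rational(-1, 158), -182)), -1) = Pow(Mul(-90, Rational(91, 79)), -1) = Pow(Rational(-8190, 79), -1) = Rational(-79, 8190)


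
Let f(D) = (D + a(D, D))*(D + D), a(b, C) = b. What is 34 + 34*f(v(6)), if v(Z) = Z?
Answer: 4930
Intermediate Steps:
f(D) = 4*D² (f(D) = (D + D)*(D + D) = (2*D)*(2*D) = 4*D²)
34 + 34*f(v(6)) = 34 + 34*(4*6²) = 34 + 34*(4*36) = 34 + 34*144 = 34 + 4896 = 4930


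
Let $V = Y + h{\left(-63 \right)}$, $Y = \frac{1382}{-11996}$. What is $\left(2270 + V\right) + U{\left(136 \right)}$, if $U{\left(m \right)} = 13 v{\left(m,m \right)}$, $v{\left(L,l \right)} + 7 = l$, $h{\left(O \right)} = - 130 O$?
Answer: $\frac{72797035}{5998} \approx 12137.0$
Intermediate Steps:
$v{\left(L,l \right)} = -7 + l$
$Y = - \frac{691}{5998}$ ($Y = 1382 \left(- \frac{1}{11996}\right) = - \frac{691}{5998} \approx -0.11521$)
$U{\left(m \right)} = -91 + 13 m$ ($U{\left(m \right)} = 13 \left(-7 + m\right) = -91 + 13 m$)
$V = \frac{49122929}{5998}$ ($V = - \frac{691}{5998} - -8190 = - \frac{691}{5998} + 8190 = \frac{49122929}{5998} \approx 8189.9$)
$\left(2270 + V\right) + U{\left(136 \right)} = \left(2270 + \frac{49122929}{5998}\right) + \left(-91 + 13 \cdot 136\right) = \frac{62738389}{5998} + \left(-91 + 1768\right) = \frac{62738389}{5998} + 1677 = \frac{72797035}{5998}$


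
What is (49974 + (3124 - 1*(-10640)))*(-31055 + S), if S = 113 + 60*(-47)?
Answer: -2151922356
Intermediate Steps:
S = -2707 (S = 113 - 2820 = -2707)
(49974 + (3124 - 1*(-10640)))*(-31055 + S) = (49974 + (3124 - 1*(-10640)))*(-31055 - 2707) = (49974 + (3124 + 10640))*(-33762) = (49974 + 13764)*(-33762) = 63738*(-33762) = -2151922356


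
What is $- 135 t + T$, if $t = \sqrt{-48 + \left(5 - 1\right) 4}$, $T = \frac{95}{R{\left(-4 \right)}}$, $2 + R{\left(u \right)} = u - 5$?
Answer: $- \frac{95}{11} - 540 i \sqrt{2} \approx -8.6364 - 763.68 i$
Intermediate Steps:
$R{\left(u \right)} = -7 + u$ ($R{\left(u \right)} = -2 + \left(u - 5\right) = -2 + \left(-5 + u\right) = -7 + u$)
$T = - \frac{95}{11}$ ($T = \frac{95}{-7 - 4} = \frac{95}{-11} = 95 \left(- \frac{1}{11}\right) = - \frac{95}{11} \approx -8.6364$)
$t = 4 i \sqrt{2}$ ($t = \sqrt{-48 + 4 \cdot 4} = \sqrt{-48 + 16} = \sqrt{-32} = 4 i \sqrt{2} \approx 5.6569 i$)
$- 135 t + T = - 135 \cdot 4 i \sqrt{2} - \frac{95}{11} = - 540 i \sqrt{2} - \frac{95}{11} = - \frac{95}{11} - 540 i \sqrt{2}$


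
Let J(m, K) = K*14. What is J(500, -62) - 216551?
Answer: -217419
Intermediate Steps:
J(m, K) = 14*K
J(500, -62) - 216551 = 14*(-62) - 216551 = -868 - 216551 = -217419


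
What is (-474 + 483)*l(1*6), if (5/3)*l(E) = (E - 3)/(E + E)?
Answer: 27/20 ≈ 1.3500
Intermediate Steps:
l(E) = 3*(-3 + E)/(10*E) (l(E) = 3*((E - 3)/(E + E))/5 = 3*((-3 + E)/((2*E)))/5 = 3*((-3 + E)*(1/(2*E)))/5 = 3*((-3 + E)/(2*E))/5 = 3*(-3 + E)/(10*E))
(-474 + 483)*l(1*6) = (-474 + 483)*(3*(-3 + 1*6)/(10*((1*6)))) = 9*((3/10)*(-3 + 6)/6) = 9*((3/10)*(⅙)*3) = 9*(3/20) = 27/20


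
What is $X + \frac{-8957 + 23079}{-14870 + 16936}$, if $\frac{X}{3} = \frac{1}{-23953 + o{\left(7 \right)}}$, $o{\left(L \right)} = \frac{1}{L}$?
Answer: $\frac{394632059}{57734370} \approx 6.8353$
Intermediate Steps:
$X = - \frac{7}{55890}$ ($X = \frac{3}{-23953 + \frac{1}{7}} = \frac{3}{- \frac{167670}{7}} = 3 \left(- \frac{7}{167670}\right) = - \frac{7}{55890} \approx -0.00012525$)
$X + \frac{-8957 + 23079}{-14870 + 16936} = - \frac{7}{55890} + \frac{-8957 + 23079}{-14870 + 16936} = - \frac{7}{55890} + \frac{14122}{2066} = - \frac{7}{55890} + 14122 \cdot \frac{1}{2066} = - \frac{7}{55890} + \frac{7061}{1033} = \frac{394632059}{57734370}$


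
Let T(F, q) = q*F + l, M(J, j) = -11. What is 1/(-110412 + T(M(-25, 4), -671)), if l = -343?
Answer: -1/103374 ≈ -9.6736e-6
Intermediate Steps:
T(F, q) = -343 + F*q (T(F, q) = q*F - 343 = F*q - 343 = -343 + F*q)
1/(-110412 + T(M(-25, 4), -671)) = 1/(-110412 + (-343 - 11*(-671))) = 1/(-110412 + (-343 + 7381)) = 1/(-110412 + 7038) = 1/(-103374) = -1/103374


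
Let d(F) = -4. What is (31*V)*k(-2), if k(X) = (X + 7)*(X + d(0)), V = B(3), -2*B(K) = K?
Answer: 1395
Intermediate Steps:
B(K) = -K/2
V = -3/2 (V = -½*3 = -3/2 ≈ -1.5000)
k(X) = (-4 + X)*(7 + X) (k(X) = (X + 7)*(X - 4) = (7 + X)*(-4 + X) = (-4 + X)*(7 + X))
(31*V)*k(-2) = (31*(-3/2))*(-28 + (-2)² + 3*(-2)) = -93*(-28 + 4 - 6)/2 = -93/2*(-30) = 1395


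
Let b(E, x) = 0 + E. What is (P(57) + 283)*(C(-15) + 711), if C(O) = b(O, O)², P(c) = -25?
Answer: 241488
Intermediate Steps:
b(E, x) = E
C(O) = O²
(P(57) + 283)*(C(-15) + 711) = (-25 + 283)*((-15)² + 711) = 258*(225 + 711) = 258*936 = 241488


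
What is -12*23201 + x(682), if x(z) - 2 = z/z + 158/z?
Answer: -94937390/341 ≈ -2.7841e+5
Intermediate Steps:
x(z) = 3 + 158/z (x(z) = 2 + (z/z + 158/z) = 2 + (1 + 158/z) = 3 + 158/z)
-12*23201 + x(682) = -12*23201 + (3 + 158/682) = -278412 + (3 + 158*(1/682)) = -278412 + (3 + 79/341) = -278412 + 1102/341 = -94937390/341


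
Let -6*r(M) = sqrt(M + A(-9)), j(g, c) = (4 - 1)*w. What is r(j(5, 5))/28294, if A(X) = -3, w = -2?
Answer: -I/56588 ≈ -1.7672e-5*I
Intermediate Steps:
j(g, c) = -6 (j(g, c) = (4 - 1)*(-2) = 3*(-2) = -6)
r(M) = -sqrt(-3 + M)/6 (r(M) = -sqrt(M - 3)/6 = -sqrt(-3 + M)/6)
r(j(5, 5))/28294 = -sqrt(-3 - 6)/6/28294 = -I/2*(1/28294) = -I/56588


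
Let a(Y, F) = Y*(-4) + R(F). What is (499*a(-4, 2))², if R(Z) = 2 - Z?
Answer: 63744256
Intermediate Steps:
a(Y, F) = 2 - F - 4*Y (a(Y, F) = Y*(-4) + (2 - F) = -4*Y + (2 - F) = 2 - F - 4*Y)
(499*a(-4, 2))² = (499*(2 - 1*2 - 4*(-4)))² = (499*(2 - 2 + 16))² = (499*16)² = 7984² = 63744256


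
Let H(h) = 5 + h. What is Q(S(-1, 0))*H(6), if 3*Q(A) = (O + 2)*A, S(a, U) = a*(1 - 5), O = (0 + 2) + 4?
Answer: 352/3 ≈ 117.33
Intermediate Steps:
O = 6 (O = 2 + 4 = 6)
S(a, U) = -4*a (S(a, U) = a*(-4) = -4*a)
Q(A) = 8*A/3 (Q(A) = ((6 + 2)*A)/3 = (8*A)/3 = 8*A/3)
Q(S(-1, 0))*H(6) = (8*(-4*(-1))/3)*(5 + 6) = ((8/3)*4)*11 = (32/3)*11 = 352/3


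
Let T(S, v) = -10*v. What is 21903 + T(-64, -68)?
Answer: 22583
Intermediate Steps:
21903 + T(-64, -68) = 21903 - 10*(-68) = 21903 + 680 = 22583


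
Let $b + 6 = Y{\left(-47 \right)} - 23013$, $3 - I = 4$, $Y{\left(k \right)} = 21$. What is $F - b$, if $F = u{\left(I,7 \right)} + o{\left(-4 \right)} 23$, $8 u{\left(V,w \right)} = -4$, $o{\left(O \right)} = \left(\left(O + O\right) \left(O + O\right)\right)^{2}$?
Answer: $\frac{234411}{2} \approx 1.1721 \cdot 10^{5}$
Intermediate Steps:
$I = -1$ ($I = 3 - 4 = -1$)
$o{\left(O \right)} = 16 O^{4}$ ($o{\left(O \right)} = \left(2 O 2 O\right)^{2} = \left(4 O^{2}\right)^{2} = 16 O^{4}$)
$u{\left(V,w \right)} = - \frac{1}{2}$ ($u{\left(V,w \right)} = \frac{1}{8} \left(-4\right) = - \frac{1}{2}$)
$b = -22998$ ($b = -6 + \left(21 - 23013\right) = -6 - 22992 = -22998$)
$F = \frac{188415}{2}$ ($F = - \frac{1}{2} + 16 \left(-4\right)^{4} \cdot 23 = - \frac{1}{2} + 16 \cdot 256 \cdot 23 = - \frac{1}{2} + 4096 \cdot 23 = - \frac{1}{2} + 94208 = \frac{188415}{2} \approx 94208.0$)
$F - b = \frac{188415}{2} - -22998 = \frac{188415}{2} + 22998 = \frac{234411}{2}$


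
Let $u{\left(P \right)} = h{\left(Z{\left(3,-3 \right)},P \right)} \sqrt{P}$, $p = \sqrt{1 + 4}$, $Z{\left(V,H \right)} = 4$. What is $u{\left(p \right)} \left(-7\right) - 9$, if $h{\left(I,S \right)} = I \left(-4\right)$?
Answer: $-9 + 112 \sqrt[4]{5} \approx 158.48$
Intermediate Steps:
$p = \sqrt{5} \approx 2.2361$
$h{\left(I,S \right)} = - 4 I$
$u{\left(P \right)} = - 16 \sqrt{P}$ ($u{\left(P \right)} = \left(-4\right) 4 \sqrt{P} = - 16 \sqrt{P}$)
$u{\left(p \right)} \left(-7\right) - 9 = - 16 \sqrt{\sqrt{5}} \left(-7\right) - 9 = - 16 \sqrt[4]{5} \left(-7\right) - 9 = 112 \sqrt[4]{5} - 9 = -9 + 112 \sqrt[4]{5}$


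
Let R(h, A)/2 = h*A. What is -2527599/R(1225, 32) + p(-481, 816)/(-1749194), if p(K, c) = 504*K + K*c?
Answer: -2185741638603/68568404800 ≈ -31.877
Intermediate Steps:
R(h, A) = 2*A*h (R(h, A) = 2*(h*A) = 2*(A*h) = 2*A*h)
-2527599/R(1225, 32) + p(-481, 816)/(-1749194) = -2527599/(2*32*1225) - 481*(504 + 816)/(-1749194) = -2527599/78400 - 481*1320*(-1/1749194) = -2527599*1/78400 - 634920*(-1/1749194) = -2527599/78400 + 317460/874597 = -2185741638603/68568404800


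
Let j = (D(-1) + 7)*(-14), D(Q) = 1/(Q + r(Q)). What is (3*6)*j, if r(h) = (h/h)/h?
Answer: -1638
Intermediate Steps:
r(h) = 1/h
D(Q) = 1/(Q + 1/Q)
j = -91 (j = (-1/(1 + (-1)**2) + 7)*(-14) = (-1/(1 + 1) + 7)*(-14) = (-1/2 + 7)*(-14) = (13/2)*(-14) = -91)
(3*6)*j = (3*6)*(-91) = 18*(-91) = -1638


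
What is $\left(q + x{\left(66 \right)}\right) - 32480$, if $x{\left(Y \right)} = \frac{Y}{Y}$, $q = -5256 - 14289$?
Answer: $-52024$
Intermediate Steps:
$q = -19545$
$x{\left(Y \right)} = 1$
$\left(q + x{\left(66 \right)}\right) - 32480 = \left(-19545 + 1\right) - 32480 = -19544 - 32480 = -52024$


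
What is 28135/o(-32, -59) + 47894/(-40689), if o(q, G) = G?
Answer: -104328251/218241 ≈ -478.04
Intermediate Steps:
28135/o(-32, -59) + 47894/(-40689) = 28135/(-59) + 47894/(-40689) = 28135*(-1/59) + 47894*(-1/40689) = -28135/59 - 4354/3699 = -104328251/218241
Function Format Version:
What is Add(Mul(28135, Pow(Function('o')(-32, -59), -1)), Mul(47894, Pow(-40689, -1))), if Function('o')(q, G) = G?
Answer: Rational(-104328251, 218241) ≈ -478.04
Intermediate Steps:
Add(Mul(28135, Pow(Function('o')(-32, -59), -1)), Mul(47894, Pow(-40689, -1))) = Add(Mul(28135, Pow(-59, -1)), Mul(47894, Pow(-40689, -1))) = Add(Mul(28135, Rational(-1, 59)), Mul(47894, Rational(-1, 40689))) = Add(Rational(-28135, 59), Rational(-4354, 3699)) = Rational(-104328251, 218241)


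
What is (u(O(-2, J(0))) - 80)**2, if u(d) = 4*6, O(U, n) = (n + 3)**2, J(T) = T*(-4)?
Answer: 3136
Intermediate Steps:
J(T) = -4*T
O(U, n) = (3 + n)**2
u(d) = 24
(u(O(-2, J(0))) - 80)**2 = (24 - 80)**2 = (-56)**2 = 3136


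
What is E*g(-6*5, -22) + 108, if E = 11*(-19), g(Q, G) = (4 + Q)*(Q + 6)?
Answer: -130308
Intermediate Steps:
g(Q, G) = (4 + Q)*(6 + Q)
E = -209
E*g(-6*5, -22) + 108 = -209*(24 + (-6*5)**2 + 10*(-6*5)) + 108 = -209*(24 + (-30)**2 + 10*(-30)) + 108 = -209*(24 + 900 - 300) + 108 = -209*624 + 108 = -130416 + 108 = -130308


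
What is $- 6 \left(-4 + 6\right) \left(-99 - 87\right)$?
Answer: $2232$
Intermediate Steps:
$- 6 \left(-4 + 6\right) \left(-99 - 87\right) = \left(-6\right) 2 \left(-186\right) = \left(-12\right) \left(-186\right) = 2232$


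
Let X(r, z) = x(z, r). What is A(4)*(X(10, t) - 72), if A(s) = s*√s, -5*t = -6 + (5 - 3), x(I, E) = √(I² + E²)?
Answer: -576 + 16*√629/5 ≈ -495.74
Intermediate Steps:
x(I, E) = √(E² + I²)
t = ⅘ (t = -(-6 + (5 - 3))/5 = -(-6 + 2)/5 = -⅕*(-4) = ⅘ ≈ 0.80000)
X(r, z) = √(r² + z²)
A(s) = s^(3/2)
A(4)*(X(10, t) - 72) = 4^(3/2)*(√(10² + (⅘)²) - 72) = 8*(√(100 + 16/25) - 72) = 8*(√(2516/25) - 72) = 8*(2*√629/5 - 72) = 8*(-72 + 2*√629/5) = -576 + 16*√629/5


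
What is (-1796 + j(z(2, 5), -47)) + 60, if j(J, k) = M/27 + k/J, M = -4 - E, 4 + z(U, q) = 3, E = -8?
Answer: -45599/27 ≈ -1688.9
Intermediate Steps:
z(U, q) = -1 (z(U, q) = -4 + 3 = -1)
M = 4 (M = -4 - 1*(-8) = -4 + 8 = 4)
j(J, k) = 4/27 + k/J
(-1796 + j(z(2, 5), -47)) + 60 = (-1796 + (4/27 - 47/(-1))) + 60 = (-1796 + (4/27 - 47*(-1))) + 60 = (-1796 + (4/27 + 47)) + 60 = (-1796 + 1273/27) + 60 = -47219/27 + 60 = -45599/27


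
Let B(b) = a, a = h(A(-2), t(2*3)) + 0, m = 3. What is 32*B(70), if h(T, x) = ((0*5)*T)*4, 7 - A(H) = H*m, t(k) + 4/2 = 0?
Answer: 0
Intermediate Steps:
t(k) = -2 (t(k) = -2 + 0 = -2)
A(H) = 7 - 3*H (A(H) = 7 - H*3 = 7 - 3*H)
h(T, x) = 0 (h(T, x) = (0*T)*4 = 0*4 = 0)
a = 0 (a = 0 + 0 = 0)
B(b) = 0
32*B(70) = 32*0 = 0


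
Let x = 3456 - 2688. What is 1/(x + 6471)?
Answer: 1/7239 ≈ 0.00013814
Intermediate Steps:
x = 768
1/(x + 6471) = 1/(768 + 6471) = 1/7239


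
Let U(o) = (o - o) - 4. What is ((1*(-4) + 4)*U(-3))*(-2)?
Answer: 0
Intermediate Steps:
U(o) = -4 (U(o) = 0 - 4 = -4)
((1*(-4) + 4)*U(-3))*(-2) = ((1*(-4) + 4)*(-4))*(-2) = ((-4 + 4)*(-4))*(-2) = (0*(-4))*(-2) = 0*(-2) = 0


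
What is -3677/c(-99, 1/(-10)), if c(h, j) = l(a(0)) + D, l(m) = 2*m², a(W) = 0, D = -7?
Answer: 3677/7 ≈ 525.29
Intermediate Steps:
c(h, j) = -7 (c(h, j) = 2*0² - 7 = 2*0 - 7 = 0 - 7 = -7)
-3677/c(-99, 1/(-10)) = -3677/(-7) = -3677*(-⅐) = 3677/7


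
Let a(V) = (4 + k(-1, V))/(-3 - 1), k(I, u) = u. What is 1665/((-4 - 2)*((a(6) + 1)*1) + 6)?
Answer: 111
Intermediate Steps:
a(V) = -1 - V/4 (a(V) = (4 + V)/(-3 - 1) = (4 + V)/(-4) = (4 + V)*(-1/4) = -1 - V/4)
1665/((-4 - 2)*((a(6) + 1)*1) + 6) = 1665/((-4 - 2)*(((-1 - 1/4*6) + 1)*1) + 6) = 1665/(-6*((-1 - 3/2) + 1) + 6) = 1665/(-6*(-5/2 + 1) + 6) = 1665/(-(-9) + 6) = 1665/(-6*(-3/2) + 6) = 1665/(9 + 6) = 1665/15 = (1/15)*1665 = 111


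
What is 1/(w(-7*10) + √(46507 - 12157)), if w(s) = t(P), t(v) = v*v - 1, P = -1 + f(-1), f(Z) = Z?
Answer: -1/11447 + 5*√1374/34341 ≈ 0.0053096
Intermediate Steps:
P = -2 (P = -1 - 1 = -2)
t(v) = -1 + v² (t(v) = v² - 1 = -1 + v²)
w(s) = 3 (w(s) = -1 + (-2)² = -1 + 4 = 3)
1/(w(-7*10) + √(46507 - 12157)) = 1/(3 + √(46507 - 12157)) = 1/(3 + √34350) = 1/(3 + 5*√1374)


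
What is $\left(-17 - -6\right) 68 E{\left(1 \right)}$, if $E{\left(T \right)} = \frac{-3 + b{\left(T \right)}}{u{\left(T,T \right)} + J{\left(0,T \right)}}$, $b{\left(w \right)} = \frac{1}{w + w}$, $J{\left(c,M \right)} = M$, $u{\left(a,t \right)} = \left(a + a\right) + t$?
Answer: $\frac{935}{2} \approx 467.5$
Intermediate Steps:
$u{\left(a,t \right)} = t + 2 a$ ($u{\left(a,t \right)} = 2 a + t = t + 2 a$)
$b{\left(w \right)} = \frac{1}{2 w}$
$E{\left(T \right)} = \frac{-3 + \frac{1}{2 T}}{4 T}$ ($E{\left(T \right)} = \frac{-3 + \frac{1}{2 T}}{\left(T + 2 T\right) + T} = \frac{-3 + \frac{1}{2 T}}{3 T + T} = \frac{-3 + \frac{1}{2 T}}{4 T}$)
$\left(-17 - -6\right) 68 E{\left(1 \right)} = \left(-17 - -6\right) 68 \frac{1 - 6}{8 \cdot 1} = \left(-17 + 6\right) 68 \cdot \frac{1}{8} \cdot 1 \left(1 - 6\right) = \left(-11\right) 68 \cdot \frac{1}{8} \cdot 1 \left(-5\right) = \left(-748\right) \left(- \frac{5}{8}\right) = \frac{935}{2}$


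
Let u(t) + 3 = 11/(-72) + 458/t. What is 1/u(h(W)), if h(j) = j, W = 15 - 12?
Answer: 72/10765 ≈ 0.0066883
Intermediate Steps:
W = 3
u(t) = -227/72 + 458/t (u(t) = -3 + (11/(-72) + 458/t) = -3 + (11*(-1/72) + 458/t) = -3 + (-11/72 + 458/t) = -227/72 + 458/t)
1/u(h(W)) = 1/(-227/72 + 458/3) = 1/(10765/72) = 72/10765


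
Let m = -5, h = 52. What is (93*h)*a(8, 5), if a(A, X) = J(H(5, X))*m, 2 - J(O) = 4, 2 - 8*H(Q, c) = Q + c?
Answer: 48360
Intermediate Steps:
H(Q, c) = ¼ - Q/8 - c/8 (H(Q, c) = ¼ - (Q + c)/8 = ¼ + (-Q/8 - c/8) = ¼ - Q/8 - c/8)
J(O) = -2 (J(O) = 2 - 1*4 = 2 - 4 = -2)
a(A, X) = 10 (a(A, X) = -2*(-5) = 10)
(93*h)*a(8, 5) = (93*52)*10 = 4836*10 = 48360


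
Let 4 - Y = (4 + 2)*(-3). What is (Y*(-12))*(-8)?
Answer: 2112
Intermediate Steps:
Y = 22 (Y = 4 - (4 + 2)*(-3) = 4 - 6*(-3) = 4 - 1*(-18) = 4 + 18 = 22)
(Y*(-12))*(-8) = (22*(-12))*(-8) = -264*(-8) = 2112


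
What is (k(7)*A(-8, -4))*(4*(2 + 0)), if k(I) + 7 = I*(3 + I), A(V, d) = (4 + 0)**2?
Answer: 8064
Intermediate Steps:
A(V, d) = 16 (A(V, d) = 4**2 = 16)
k(I) = -7 + I*(3 + I)
(k(7)*A(-8, -4))*(4*(2 + 0)) = ((-7 + 7**2 + 3*7)*16)*(4*(2 + 0)) = ((-7 + 49 + 21)*16)*(4*2) = (63*16)*8 = 1008*8 = 8064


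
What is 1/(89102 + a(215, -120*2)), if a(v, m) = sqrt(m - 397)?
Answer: 6854/610705157 - 7*I*sqrt(13)/7939167041 ≈ 1.1223e-5 - 3.179e-9*I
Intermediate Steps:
a(v, m) = sqrt(-397 + m)
1/(89102 + a(215, -120*2)) = 1/(89102 + sqrt(-397 - 120*2)) = 1/(89102 + sqrt(-397 - 240)) = 1/(89102 + sqrt(-637)) = 1/(89102 + 7*I*sqrt(13))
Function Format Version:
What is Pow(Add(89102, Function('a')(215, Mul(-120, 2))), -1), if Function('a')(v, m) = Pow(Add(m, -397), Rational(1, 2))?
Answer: Add(Rational(6854, 610705157), Mul(Rational(-7, 7939167041), I, Pow(13, Rational(1, 2)))) ≈ Add(1.1223e-5, Mul(-3.1790e-9, I))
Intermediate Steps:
Function('a')(v, m) = Pow(Add(-397, m), Rational(1, 2))
Pow(Add(89102, Function('a')(215, Mul(-120, 2))), -1) = Pow(Add(89102, Pow(Add(-397, Mul(-120, 2)), Rational(1, 2))), -1) = Pow(Add(89102, Pow(Add(-397, -240), Rational(1, 2))), -1) = Pow(Add(89102, Pow(-637, Rational(1, 2))), -1) = Pow(Add(89102, Mul(7, I, Pow(13, Rational(1, 2)))), -1)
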